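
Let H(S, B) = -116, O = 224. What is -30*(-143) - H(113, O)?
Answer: 4406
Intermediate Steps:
-30*(-143) - H(113, O) = -30*(-143) - 1*(-116) = 4290 + 116 = 4406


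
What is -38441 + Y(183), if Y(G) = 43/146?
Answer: -5612343/146 ≈ -38441.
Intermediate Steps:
Y(G) = 43/146 (Y(G) = 43*(1/146) = 43/146)
-38441 + Y(183) = -38441 + 43/146 = -5612343/146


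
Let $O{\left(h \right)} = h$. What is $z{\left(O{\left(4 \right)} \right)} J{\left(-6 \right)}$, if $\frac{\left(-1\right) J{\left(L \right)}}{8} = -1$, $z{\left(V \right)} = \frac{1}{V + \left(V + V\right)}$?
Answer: $\frac{2}{3} \approx 0.66667$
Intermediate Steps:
$z{\left(V \right)} = \frac{1}{3 V}$ ($z{\left(V \right)} = \frac{1}{V + 2 V} = \frac{1}{3 V}$)
$J{\left(L \right)} = 8$ ($J{\left(L \right)} = \left(-8\right) \left(-1\right) = 8$)
$z{\left(O{\left(4 \right)} \right)} J{\left(-6 \right)} = \frac{1}{3 \cdot 4} \cdot 8 = \frac{1}{3} \cdot \frac{1}{4} \cdot 8 = \frac{1}{12} \cdot 8 = \frac{2}{3}$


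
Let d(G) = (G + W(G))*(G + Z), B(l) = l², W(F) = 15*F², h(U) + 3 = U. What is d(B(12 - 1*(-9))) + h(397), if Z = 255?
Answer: 2030688970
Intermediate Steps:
h(U) = -3 + U
d(G) = (255 + G)*(G + 15*G²) (d(G) = (G + 15*G²)*(G + 255) = (G + 15*G²)*(255 + G) = (255 + G)*(G + 15*G²))
d(B(12 - 1*(-9))) + h(397) = (12 - 1*(-9))²*(255 + 15*((12 - 1*(-9))²)² + 3826*(12 - 1*(-9))²) + (-3 + 397) = (12 + 9)²*(255 + 15*((12 + 9)²)² + 3826*(12 + 9)²) + 394 = 21²*(255 + 15*(21²)² + 3826*21²) + 394 = 441*(255 + 15*441² + 3826*441) + 394 = 441*(255 + 15*194481 + 1687266) + 394 = 441*(255 + 2917215 + 1687266) + 394 = 441*4604736 + 394 = 2030688576 + 394 = 2030688970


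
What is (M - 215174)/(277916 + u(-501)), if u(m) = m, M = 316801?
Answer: 101627/277415 ≈ 0.36634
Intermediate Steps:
(M - 215174)/(277916 + u(-501)) = (316801 - 215174)/(277916 - 501) = 101627/277415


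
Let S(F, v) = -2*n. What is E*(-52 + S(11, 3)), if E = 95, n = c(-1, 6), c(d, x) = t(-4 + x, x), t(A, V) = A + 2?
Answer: -5700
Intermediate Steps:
t(A, V) = 2 + A
c(d, x) = -2 + x (c(d, x) = 2 + (-4 + x) = -2 + x)
n = 4 (n = -2 + 6 = 4)
S(F, v) = -8 (S(F, v) = -2*4 = -8)
E*(-52 + S(11, 3)) = 95*(-52 - 8) = 95*(-60) = -5700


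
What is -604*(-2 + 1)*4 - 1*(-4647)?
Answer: 7063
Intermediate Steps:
-604*(-2 + 1)*4 - 1*(-4647) = -(-604)*4 + 4647 = -604*(-4) + 4647 = 2416 + 4647 = 7063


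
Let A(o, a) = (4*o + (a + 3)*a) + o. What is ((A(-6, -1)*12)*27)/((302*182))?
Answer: -2592/13741 ≈ -0.18863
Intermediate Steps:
A(o, a) = 5*o + a*(3 + a) (A(o, a) = (4*o + (3 + a)*a) + o = (4*o + a*(3 + a)) + o = 5*o + a*(3 + a))
((A(-6, -1)*12)*27)/((302*182)) = ((((-1)² + 3*(-1) + 5*(-6))*12)*27)/((302*182)) = (((1 - 3 - 30)*12)*27)/54964 = (-32*12*27)*(1/54964) = -384*27*(1/54964) = -10368*1/54964 = -2592/13741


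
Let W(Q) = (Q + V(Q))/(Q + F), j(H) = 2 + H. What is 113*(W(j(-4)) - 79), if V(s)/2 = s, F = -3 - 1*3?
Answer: -35369/4 ≈ -8842.3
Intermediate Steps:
F = -6 (F = -3 - 3 = -6)
V(s) = 2*s
W(Q) = 3*Q/(-6 + Q) (W(Q) = (Q + 2*Q)/(Q - 6) = (3*Q)/(-6 + Q) = 3*Q/(-6 + Q))
113*(W(j(-4)) - 79) = 113*(3*(2 - 4)/(-6 + (2 - 4)) - 79) = 113*(3*(-2)/(-6 - 2) - 79) = 113*(3*(-2)/(-8) - 79) = 113*(3*(-2)*(-⅛) - 79) = 113*(¾ - 79) = 113*(-313/4) = -35369/4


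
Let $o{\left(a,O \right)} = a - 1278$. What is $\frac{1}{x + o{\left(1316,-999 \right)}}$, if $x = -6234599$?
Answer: $- \frac{1}{6234561} \approx -1.604 \cdot 10^{-7}$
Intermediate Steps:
$o{\left(a,O \right)} = -1278 + a$
$\frac{1}{x + o{\left(1316,-999 \right)}} = \frac{1}{-6234599 + \left(-1278 + 1316\right)} = \frac{1}{-6234599 + 38} = \frac{1}{-6234561} = - \frac{1}{6234561}$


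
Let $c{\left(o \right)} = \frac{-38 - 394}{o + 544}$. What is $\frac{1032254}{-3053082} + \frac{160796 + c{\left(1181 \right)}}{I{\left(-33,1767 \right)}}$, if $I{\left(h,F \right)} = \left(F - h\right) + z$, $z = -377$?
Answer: $\frac{140717941979221}{1249054009725} \approx 112.66$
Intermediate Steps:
$I{\left(h,F \right)} = -377 + F - h$ ($I{\left(h,F \right)} = \left(F - h\right) - 377 = -377 + F - h$)
$c{\left(o \right)} = - \frac{432}{544 + o}$
$\frac{1032254}{-3053082} + \frac{160796 + c{\left(1181 \right)}}{I{\left(-33,1767 \right)}} = \frac{1032254}{-3053082} + \frac{160796 - \frac{432}{544 + 1181}}{-377 + 1767 - -33} = 1032254 \left(- \frac{1}{3053082}\right) + \frac{160796 - \frac{432}{1725}}{-377 + 1767 + 33} = - \frac{516127}{1526541} + \frac{160796 - \frac{144}{575}}{1423} = - \frac{516127}{1526541} + \left(160796 - \frac{144}{575}\right) \frac{1}{1423} = - \frac{516127}{1526541} + \frac{92457556}{575} \cdot \frac{1}{1423} = - \frac{516127}{1526541} + \frac{92457556}{818225} = \frac{140717941979221}{1249054009725}$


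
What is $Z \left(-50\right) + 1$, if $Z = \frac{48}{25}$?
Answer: $-95$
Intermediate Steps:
$Z = \frac{48}{25}$ ($Z = 48 \cdot \frac{1}{25} = \frac{48}{25} \approx 1.92$)
$Z \left(-50\right) + 1 = \frac{48}{25} \left(-50\right) + 1 = -96 + 1 = -95$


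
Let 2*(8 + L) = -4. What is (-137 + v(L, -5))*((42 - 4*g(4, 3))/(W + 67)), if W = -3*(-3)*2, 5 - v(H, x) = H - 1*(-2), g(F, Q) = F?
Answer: -3224/85 ≈ -37.929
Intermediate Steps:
L = -10 (L = -8 + (½)*(-4) = -8 - 2 = -10)
v(H, x) = 3 - H (v(H, x) = 5 - (H - 1*(-2)) = 5 - (H + 2) = 5 - (2 + H) = 5 + (-2 - H) = 3 - H)
W = 18 (W = 9*2 = 18)
(-137 + v(L, -5))*((42 - 4*g(4, 3))/(W + 67)) = (-137 + (3 - 1*(-10)))*((42 - 4*4)/(18 + 67)) = (-137 + (3 + 10))*((42 - 16)/85) = (-137 + 13)*(26*(1/85)) = -124*26/85 = -3224/85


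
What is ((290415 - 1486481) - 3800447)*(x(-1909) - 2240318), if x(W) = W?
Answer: 11203316354451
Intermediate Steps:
((290415 - 1486481) - 3800447)*(x(-1909) - 2240318) = ((290415 - 1486481) - 3800447)*(-1909 - 2240318) = (-1196066 - 3800447)*(-2242227) = -4996513*(-2242227) = 11203316354451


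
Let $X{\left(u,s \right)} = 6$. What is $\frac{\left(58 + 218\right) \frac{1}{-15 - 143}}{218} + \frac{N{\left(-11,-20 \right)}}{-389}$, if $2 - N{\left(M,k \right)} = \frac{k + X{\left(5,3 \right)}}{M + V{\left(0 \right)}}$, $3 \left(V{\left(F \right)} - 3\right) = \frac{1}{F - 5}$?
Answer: $- \frac{3523313}{405311159} \approx -0.0086929$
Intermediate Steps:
$V{\left(F \right)} = 3 + \frac{1}{3 \left(-5 + F\right)}$ ($V{\left(F \right)} = 3 + \frac{1}{3 \left(F - 5\right)} = 3 + \frac{1}{3 \left(-5 + F\right)}$)
$N{\left(M,k \right)} = 2 - \frac{6 + k}{\frac{44}{15} + M}$ ($N{\left(M,k \right)} = 2 - \frac{k + 6}{M + \frac{-44 + 9 \cdot 0}{3 \left(-5 + 0\right)}} = 2 - \frac{6 + k}{M + \frac{-44 + 0}{3 \left(-5\right)}} = 2 - \frac{6 + k}{M + \frac{1}{3} \left(- \frac{1}{5}\right) \left(-44\right)} = 2 - \frac{6 + k}{M + \frac{44}{15}} = 2 - \frac{6 + k}{\frac{44}{15} + M}$)
$\frac{\left(58 + 218\right) \frac{1}{-15 - 143}}{218} + \frac{N{\left(-11,-20 \right)}}{-389} = \frac{\left(58 + 218\right) \frac{1}{-15 - 143}}{218} + \frac{\frac{1}{44 + 15 \left(-11\right)} \left(-2 - -300 + 30 \left(-11\right)\right)}{-389} = \frac{276}{-158} \cdot \frac{1}{218} + \frac{-2 + 300 - 330}{44 - 165} \left(- \frac{1}{389}\right) = 276 \left(- \frac{1}{158}\right) \frac{1}{218} + \frac{1}{-121} \left(-32\right) \left(- \frac{1}{389}\right) = \left(- \frac{138}{79}\right) \frac{1}{218} + \left(- \frac{1}{121}\right) \left(-32\right) \left(- \frac{1}{389}\right) = - \frac{69}{8611} + \frac{32}{121} \left(- \frac{1}{389}\right) = - \frac{69}{8611} - \frac{32}{47069} = - \frac{3523313}{405311159}$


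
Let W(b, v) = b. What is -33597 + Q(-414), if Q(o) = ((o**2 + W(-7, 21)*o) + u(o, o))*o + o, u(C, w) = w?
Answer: -72020331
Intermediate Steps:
Q(o) = o + o*(o**2 - 6*o) (Q(o) = ((o**2 - 7*o) + o)*o + o = (o**2 - 6*o)*o + o = o*(o**2 - 6*o) + o = o + o*(o**2 - 6*o))
-33597 + Q(-414) = -33597 - 414*(1 + (-414)**2 - 6*(-414)) = -33597 - 414*(1 + 171396 + 2484) = -33597 - 414*173881 = -33597 - 71986734 = -72020331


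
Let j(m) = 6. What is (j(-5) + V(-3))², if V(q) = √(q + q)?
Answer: (6 + I*√6)² ≈ 30.0 + 29.394*I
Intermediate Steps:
V(q) = √2*√q (V(q) = √(2*q) = √2*√q)
(j(-5) + V(-3))² = (6 + √2*√(-3))² = (6 + √2*(I*√3))² = (6 + I*√6)²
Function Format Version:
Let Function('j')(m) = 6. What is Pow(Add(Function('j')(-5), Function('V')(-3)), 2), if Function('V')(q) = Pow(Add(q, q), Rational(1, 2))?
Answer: Pow(Add(6, Mul(I, Pow(6, Rational(1, 2)))), 2) ≈ Add(30.000, Mul(29.394, I))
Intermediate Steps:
Function('V')(q) = Mul(Pow(2, Rational(1, 2)), Pow(q, Rational(1, 2))) (Function('V')(q) = Pow(Mul(2, q), Rational(1, 2)) = Mul(Pow(2, Rational(1, 2)), Pow(q, Rational(1, 2))))
Pow(Add(Function('j')(-5), Function('V')(-3)), 2) = Pow(Add(6, Mul(Pow(2, Rational(1, 2)), Pow(-3, Rational(1, 2)))), 2) = Pow(Add(6, Mul(Pow(2, Rational(1, 2)), Mul(I, Pow(3, Rational(1, 2))))), 2) = Pow(Add(6, Mul(I, Pow(6, Rational(1, 2)))), 2)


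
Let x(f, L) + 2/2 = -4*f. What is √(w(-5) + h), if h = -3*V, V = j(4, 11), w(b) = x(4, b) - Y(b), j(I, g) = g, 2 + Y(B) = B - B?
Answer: 4*I*√3 ≈ 6.9282*I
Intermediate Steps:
Y(B) = -2 (Y(B) = -2 + (B - B) = -2 + 0 = -2)
x(f, L) = -1 - 4*f
w(b) = -15 (w(b) = (-1 - 4*4) - 1*(-2) = (-1 - 16) + 2 = -17 + 2 = -15)
V = 11
h = -33 (h = -3*11 = -33)
√(w(-5) + h) = √(-15 - 33) = √(-48) = 4*I*√3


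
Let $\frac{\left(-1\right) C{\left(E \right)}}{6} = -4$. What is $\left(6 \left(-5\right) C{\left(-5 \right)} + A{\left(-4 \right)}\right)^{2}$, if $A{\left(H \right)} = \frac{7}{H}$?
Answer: $\frac{8334769}{16} \approx 5.2092 \cdot 10^{5}$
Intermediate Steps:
$C{\left(E \right)} = 24$ ($C{\left(E \right)} = \left(-6\right) \left(-4\right) = 24$)
$\left(6 \left(-5\right) C{\left(-5 \right)} + A{\left(-4 \right)}\right)^{2} = \left(6 \left(-5\right) 24 + \frac{7}{-4}\right)^{2} = \left(\left(-30\right) 24 + 7 \left(- \frac{1}{4}\right)\right)^{2} = \left(-720 - \frac{7}{4}\right)^{2} = \left(- \frac{2887}{4}\right)^{2} = \frac{8334769}{16}$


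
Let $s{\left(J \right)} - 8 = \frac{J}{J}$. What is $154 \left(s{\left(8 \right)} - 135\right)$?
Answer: $-19404$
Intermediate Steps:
$s{\left(J \right)} = 9$ ($s{\left(J \right)} = 8 + \frac{J}{J} = 8 + 1 = 9$)
$154 \left(s{\left(8 \right)} - 135\right) = 154 \left(9 - 135\right) = 154 \left(-126\right) = -19404$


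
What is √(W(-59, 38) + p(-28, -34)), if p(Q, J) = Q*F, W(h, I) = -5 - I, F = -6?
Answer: 5*√5 ≈ 11.180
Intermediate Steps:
p(Q, J) = -6*Q (p(Q, J) = Q*(-6) = -6*Q)
√(W(-59, 38) + p(-28, -34)) = √((-5 - 1*38) - 6*(-28)) = √((-5 - 38) + 168) = √(-43 + 168) = √125 = 5*√5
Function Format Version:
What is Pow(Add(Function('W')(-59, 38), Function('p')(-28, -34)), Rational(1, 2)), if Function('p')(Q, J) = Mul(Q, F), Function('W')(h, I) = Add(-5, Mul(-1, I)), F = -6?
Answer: Mul(5, Pow(5, Rational(1, 2))) ≈ 11.180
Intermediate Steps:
Function('p')(Q, J) = Mul(-6, Q) (Function('p')(Q, J) = Mul(Q, -6) = Mul(-6, Q))
Pow(Add(Function('W')(-59, 38), Function('p')(-28, -34)), Rational(1, 2)) = Pow(Add(Add(-5, Mul(-1, 38)), Mul(-6, -28)), Rational(1, 2)) = Pow(Add(Add(-5, -38), 168), Rational(1, 2)) = Pow(Add(-43, 168), Rational(1, 2)) = Pow(125, Rational(1, 2)) = Mul(5, Pow(5, Rational(1, 2)))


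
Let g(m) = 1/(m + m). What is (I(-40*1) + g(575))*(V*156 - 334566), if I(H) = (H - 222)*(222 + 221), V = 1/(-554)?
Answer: 1236986025319914/31855 ≈ 3.8832e+10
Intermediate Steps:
g(m) = 1/(2*m)
V = -1/554 ≈ -0.0018051
I(H) = -98346 + 443*H (I(H) = (-222 + H)*443 = -98346 + 443*H)
(I(-40*1) + g(575))*(V*156 - 334566) = ((-98346 + 443*(-40*1)) + (½)/575)*(-1/554*156 - 334566) = ((-98346 + 443*(-40)) + (½)*(1/575))*(-78/277 - 334566) = ((-98346 - 17720) + 1/1150)*(-92674860/277) = (-116066 + 1/1150)*(-92674860/277) = -133475899/1150*(-92674860/277) = 1236986025319914/31855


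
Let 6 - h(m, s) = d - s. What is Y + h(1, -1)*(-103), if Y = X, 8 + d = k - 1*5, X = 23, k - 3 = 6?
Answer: -904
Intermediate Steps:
k = 9 (k = 3 + 6 = 9)
d = -4 (d = -8 + (9 - 1*5) = -8 + (9 - 5) = -8 + 4 = -4)
h(m, s) = 10 + s (h(m, s) = 6 - (-4 - s) = 6 + (4 + s) = 10 + s)
Y = 23
Y + h(1, -1)*(-103) = 23 + (10 - 1)*(-103) = 23 + 9*(-103) = 23 - 927 = -904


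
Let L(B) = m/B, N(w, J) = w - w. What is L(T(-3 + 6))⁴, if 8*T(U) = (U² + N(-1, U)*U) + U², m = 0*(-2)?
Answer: 0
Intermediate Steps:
N(w, J) = 0
m = 0
T(U) = U²/4 (T(U) = ((U² + 0*U) + U²)/8 = ((U² + 0) + U²)/8 = (U² + U²)/8 = (2*U²)/8 = U²/4)
L(B) = 0 (L(B) = 0/B = 0)
L(T(-3 + 6))⁴ = 0⁴ = 0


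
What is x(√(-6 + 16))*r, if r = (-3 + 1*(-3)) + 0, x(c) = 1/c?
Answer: -3*√10/5 ≈ -1.8974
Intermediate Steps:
r = -6 (r = (-3 - 3) + 0 = -6 + 0 = -6)
x(√(-6 + 16))*r = -6/√(-6 + 16) = -6/√10 = (√10/10)*(-6) = -3*√10/5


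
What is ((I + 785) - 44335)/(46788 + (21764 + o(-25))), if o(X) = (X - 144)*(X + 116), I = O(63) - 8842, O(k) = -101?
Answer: -52493/53173 ≈ -0.98721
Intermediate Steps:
I = -8943 (I = -101 - 8842 = -8943)
o(X) = (-144 + X)*(116 + X)
((I + 785) - 44335)/(46788 + (21764 + o(-25))) = ((-8943 + 785) - 44335)/(46788 + (21764 + (-16704 + (-25)² - 28*(-25)))) = (-8158 - 44335)/(46788 + (21764 + (-16704 + 625 + 700))) = -52493/(46788 + (21764 - 15379)) = -52493/(46788 + 6385) = -52493/53173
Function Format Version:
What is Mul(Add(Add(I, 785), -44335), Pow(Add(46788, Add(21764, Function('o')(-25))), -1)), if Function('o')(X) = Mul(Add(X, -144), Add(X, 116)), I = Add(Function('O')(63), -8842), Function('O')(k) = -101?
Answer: Rational(-52493, 53173) ≈ -0.98721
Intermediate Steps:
I = -8943 (I = Add(-101, -8842) = -8943)
Function('o')(X) = Mul(Add(-144, X), Add(116, X))
Mul(Add(Add(I, 785), -44335), Pow(Add(46788, Add(21764, Function('o')(-25))), -1)) = Mul(Add(Add(-8943, 785), -44335), Pow(Add(46788, Add(21764, Add(-16704, Pow(-25, 2), Mul(-28, -25)))), -1)) = Mul(Add(-8158, -44335), Pow(Add(46788, Add(21764, Add(-16704, 625, 700))), -1)) = Mul(-52493, Pow(Add(46788, Add(21764, -15379)), -1)) = Mul(-52493, Pow(Add(46788, 6385), -1)) = Mul(-52493, Pow(53173, -1)) = Mul(-52493, Rational(1, 53173)) = Rational(-52493, 53173)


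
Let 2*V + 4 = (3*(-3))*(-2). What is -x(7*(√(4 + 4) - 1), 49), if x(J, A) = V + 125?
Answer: -132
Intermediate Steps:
V = 7 (V = -2 + ((3*(-3))*(-2))/2 = -2 + (-9*(-2))/2 = -2 + (½)*18 = -2 + 9 = 7)
x(J, A) = 132 (x(J, A) = 7 + 125 = 132)
-x(7*(√(4 + 4) - 1), 49) = -1*132 = -132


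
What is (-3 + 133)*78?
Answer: 10140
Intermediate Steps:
(-3 + 133)*78 = 130*78 = 10140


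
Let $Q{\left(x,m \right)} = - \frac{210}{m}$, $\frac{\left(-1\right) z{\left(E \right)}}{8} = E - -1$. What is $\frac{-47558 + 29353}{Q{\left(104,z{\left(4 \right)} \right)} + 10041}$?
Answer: $- \frac{14564}{8037} \approx -1.8121$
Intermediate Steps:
$z{\left(E \right)} = -8 - 8 E$ ($z{\left(E \right)} = - 8 \left(E - -1\right) = - 8 \left(E + 1\right) = - 8 \left(1 + E\right) = -8 - 8 E$)
$\frac{-47558 + 29353}{Q{\left(104,z{\left(4 \right)} \right)} + 10041} = \frac{-47558 + 29353}{- \frac{210}{-8 - 32} + 10041} = - \frac{18205}{- \frac{210}{-8 - 32} + 10041} = - \frac{18205}{- \frac{210}{-40} + 10041} = - \frac{18205}{\left(-210\right) \left(- \frac{1}{40}\right) + 10041} = - \frac{18205}{\frac{21}{4} + 10041} = - \frac{18205}{\frac{40185}{4}} = \left(-18205\right) \frac{4}{40185} = - \frac{14564}{8037}$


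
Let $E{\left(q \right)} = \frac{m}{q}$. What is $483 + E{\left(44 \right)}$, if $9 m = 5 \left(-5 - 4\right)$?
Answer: $\frac{21247}{44} \approx 482.89$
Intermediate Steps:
$m = -5$ ($m = \frac{5 \left(-5 - 4\right)}{9} = \frac{5 \left(-9\right)}{9} = \frac{1}{9} \left(-45\right) = -5$)
$E{\left(q \right)} = - \frac{5}{q}$
$483 + E{\left(44 \right)} = 483 - \frac{5}{44} = \frac{21247}{44}$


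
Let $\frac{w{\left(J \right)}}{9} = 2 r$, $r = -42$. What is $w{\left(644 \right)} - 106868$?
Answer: $-107624$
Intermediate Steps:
$w{\left(J \right)} = -756$ ($w{\left(J \right)} = 9 \cdot 2 \left(-42\right) = 9 \left(-84\right) = -756$)
$w{\left(644 \right)} - 106868 = -756 - 106868 = -107624$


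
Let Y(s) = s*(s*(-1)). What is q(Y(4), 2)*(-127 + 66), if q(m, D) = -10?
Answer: 610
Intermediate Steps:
Y(s) = -s**2 (Y(s) = s*(-s) = -s**2)
q(Y(4), 2)*(-127 + 66) = -10*(-127 + 66) = -10*(-61) = 610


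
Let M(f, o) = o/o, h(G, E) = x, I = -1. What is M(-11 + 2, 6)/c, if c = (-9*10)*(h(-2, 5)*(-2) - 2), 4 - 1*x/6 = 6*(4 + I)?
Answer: -1/14940 ≈ -6.6934e-5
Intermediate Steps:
x = -84 (x = 24 - 36*(4 - 1) = 24 - 36*3 = 24 - 6*18 = 24 - 108 = -84)
h(G, E) = -84
M(f, o) = 1
c = -14940 (c = (-9*10)*(-84*(-2) - 2) = -90*(168 - 2) = -90*166 = -14940)
M(-11 + 2, 6)/c = 1/(-14940) = 1*(-1/14940) = -1/14940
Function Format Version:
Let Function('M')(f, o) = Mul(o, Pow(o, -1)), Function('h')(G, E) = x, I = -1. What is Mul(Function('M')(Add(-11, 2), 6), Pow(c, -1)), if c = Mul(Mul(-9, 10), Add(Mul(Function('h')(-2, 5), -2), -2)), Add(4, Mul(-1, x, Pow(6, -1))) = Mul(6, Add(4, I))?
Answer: Rational(-1, 14940) ≈ -6.6934e-5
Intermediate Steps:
x = -84 (x = Add(24, Mul(-6, Mul(6, Add(4, -1)))) = Add(24, Mul(-6, Mul(6, 3))) = Add(24, Mul(-6, 18)) = Add(24, -108) = -84)
Function('h')(G, E) = -84
Function('M')(f, o) = 1
c = -14940 (c = Mul(Mul(-9, 10), Add(Mul(-84, -2), -2)) = Mul(-90, Add(168, -2)) = Mul(-90, 166) = -14940)
Mul(Function('M')(Add(-11, 2), 6), Pow(c, -1)) = Mul(1, Pow(-14940, -1)) = Mul(1, Rational(-1, 14940)) = Rational(-1, 14940)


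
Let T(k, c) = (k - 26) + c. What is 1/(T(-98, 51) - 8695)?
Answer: -1/8768 ≈ -0.00011405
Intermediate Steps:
T(k, c) = -26 + c + k (T(k, c) = (-26 + k) + c = -26 + c + k)
1/(T(-98, 51) - 8695) = 1/((-26 + 51 - 98) - 8695) = 1/(-73 - 8695) = 1/(-8768) = -1/8768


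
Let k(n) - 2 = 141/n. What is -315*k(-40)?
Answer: 3843/8 ≈ 480.38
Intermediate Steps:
k(n) = 2 + 141/n
-315*k(-40) = -315*(2 + 141/(-40)) = -315*(2 + 141*(-1/40)) = -315*(2 - 141/40) = -315*(-61/40) = 3843/8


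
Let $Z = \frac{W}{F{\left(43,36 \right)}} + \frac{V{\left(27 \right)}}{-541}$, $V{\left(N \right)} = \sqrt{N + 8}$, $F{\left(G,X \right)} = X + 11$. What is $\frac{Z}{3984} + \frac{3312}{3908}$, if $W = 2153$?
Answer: $\frac{157144825}{182941296} - \frac{\sqrt{35}}{2155344} \approx 0.85899$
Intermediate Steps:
$F{\left(G,X \right)} = 11 + X$
$V{\left(N \right)} = \sqrt{8 + N}$
$Z = \frac{2153}{47} - \frac{\sqrt{35}}{541}$ ($Z = \frac{2153}{11 + 36} + \frac{\sqrt{8 + 27}}{-541} = \frac{2153}{47} + \sqrt{35} \left(- \frac{1}{541}\right) = 2153 \cdot \frac{1}{47} - \frac{\sqrt{35}}{541} = \frac{2153}{47} - \frac{\sqrt{35}}{541} \approx 45.798$)
$\frac{Z}{3984} + \frac{3312}{3908} = \frac{\frac{2153}{47} - \frac{\sqrt{35}}{541}}{3984} + \frac{3312}{3908} = \left(\frac{2153}{47} - \frac{\sqrt{35}}{541}\right) \frac{1}{3984} + 3312 \cdot \frac{1}{3908} = \left(\frac{2153}{187248} - \frac{\sqrt{35}}{2155344}\right) + \frac{828}{977} = \frac{157144825}{182941296} - \frac{\sqrt{35}}{2155344}$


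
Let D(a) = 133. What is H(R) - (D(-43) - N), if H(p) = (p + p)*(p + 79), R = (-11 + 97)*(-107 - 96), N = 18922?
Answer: 606823953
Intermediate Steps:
R = -17458 (R = 86*(-203) = -17458)
H(p) = 2*p*(79 + p) (H(p) = (2*p)*(79 + p) = 2*p*(79 + p))
H(R) - (D(-43) - N) = 2*(-17458)*(79 - 17458) - (133 - 1*18922) = 2*(-17458)*(-17379) - (133 - 18922) = 606805164 - 1*(-18789) = 606805164 + 18789 = 606823953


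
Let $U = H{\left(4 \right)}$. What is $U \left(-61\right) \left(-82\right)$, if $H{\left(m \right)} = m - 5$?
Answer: $-5002$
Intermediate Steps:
$H{\left(m \right)} = -5 + m$ ($H{\left(m \right)} = m - 5 = -5 + m$)
$U = -1$ ($U = -5 + 4 = -1$)
$U \left(-61\right) \left(-82\right) = \left(-1\right) \left(-61\right) \left(-82\right) = 61 \left(-82\right) = -5002$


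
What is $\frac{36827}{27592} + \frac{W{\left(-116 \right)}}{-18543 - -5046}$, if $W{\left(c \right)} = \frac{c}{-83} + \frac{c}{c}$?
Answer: $\frac{41249992769}{30909965592} \approx 1.3345$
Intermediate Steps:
$W{\left(c \right)} = 1 - \frac{c}{83}$ ($W{\left(c \right)} = c \left(- \frac{1}{83}\right) + 1 = - \frac{c}{83} + 1 = 1 - \frac{c}{83}$)
$\frac{36827}{27592} + \frac{W{\left(-116 \right)}}{-18543 - -5046} = \frac{36827}{27592} + \frac{1 - - \frac{116}{83}}{-18543 - -5046} = 36827 \cdot \frac{1}{27592} + \frac{1 + \frac{116}{83}}{-18543 + 5046} = \frac{36827}{27592} + \frac{199}{83 \left(-13497\right)} = \frac{36827}{27592} + \frac{199}{83} \left(- \frac{1}{13497}\right) = \frac{36827}{27592} - \frac{199}{1120251} = \frac{41249992769}{30909965592}$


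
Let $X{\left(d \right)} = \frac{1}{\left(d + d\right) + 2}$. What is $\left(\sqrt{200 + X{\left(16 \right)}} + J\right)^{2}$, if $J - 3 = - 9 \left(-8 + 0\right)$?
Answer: $\frac{\left(2550 + \sqrt{231234}\right)^{2}}{1156} \approx 7946.5$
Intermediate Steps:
$X{\left(d \right)} = \frac{1}{2 + 2 d}$ ($X{\left(d \right)} = \frac{1}{2 d + 2} = \frac{1}{2 + 2 d}$)
$J = 75$ ($J = 3 - 9 \left(-8 + 0\right) = 3 - -72 = 3 + 72 = 75$)
$\left(\sqrt{200 + X{\left(16 \right)}} + J\right)^{2} = \left(\sqrt{200 + \frac{1}{2 \left(1 + 16\right)}} + 75\right)^{2} = \left(\sqrt{200 + \frac{1}{2 \cdot 17}} + 75\right)^{2} = \left(\sqrt{200 + \frac{1}{2} \cdot \frac{1}{17}} + 75\right)^{2} = \left(\sqrt{200 + \frac{1}{34}} + 75\right)^{2} = \left(\sqrt{\frac{6801}{34}} + 75\right)^{2} = \left(\frac{\sqrt{231234}}{34} + 75\right)^{2} = \left(75 + \frac{\sqrt{231234}}{34}\right)^{2}$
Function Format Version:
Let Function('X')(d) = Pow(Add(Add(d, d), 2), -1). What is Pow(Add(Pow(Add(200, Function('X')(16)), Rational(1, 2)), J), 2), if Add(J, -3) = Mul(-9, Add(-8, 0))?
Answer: Mul(Rational(1, 1156), Pow(Add(2550, Pow(231234, Rational(1, 2))), 2)) ≈ 7946.5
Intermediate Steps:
Function('X')(d) = Pow(Add(2, Mul(2, d)), -1) (Function('X')(d) = Pow(Add(Mul(2, d), 2), -1) = Pow(Add(2, Mul(2, d)), -1))
J = 75 (J = Add(3, Mul(-9, Add(-8, 0))) = Add(3, Mul(-9, -8)) = Add(3, 72) = 75)
Pow(Add(Pow(Add(200, Function('X')(16)), Rational(1, 2)), J), 2) = Pow(Add(Pow(Add(200, Mul(Rational(1, 2), Pow(Add(1, 16), -1))), Rational(1, 2)), 75), 2) = Pow(Add(Pow(Add(200, Mul(Rational(1, 2), Pow(17, -1))), Rational(1, 2)), 75), 2) = Pow(Add(Pow(Add(200, Mul(Rational(1, 2), Rational(1, 17))), Rational(1, 2)), 75), 2) = Pow(Add(Pow(Add(200, Rational(1, 34)), Rational(1, 2)), 75), 2) = Pow(Add(Pow(Rational(6801, 34), Rational(1, 2)), 75), 2) = Pow(Add(Mul(Rational(1, 34), Pow(231234, Rational(1, 2))), 75), 2) = Pow(Add(75, Mul(Rational(1, 34), Pow(231234, Rational(1, 2)))), 2)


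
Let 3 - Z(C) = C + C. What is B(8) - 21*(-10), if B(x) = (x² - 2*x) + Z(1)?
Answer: 259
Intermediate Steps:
Z(C) = 3 - 2*C (Z(C) = 3 - (C + C) = 3 - 2*C)
B(x) = 1 + x² - 2*x (B(x) = (x² - 2*x) + (3 - 2*1) = (x² - 2*x) + (3 - 2) = (x² - 2*x) + 1 = 1 + x² - 2*x)
B(8) - 21*(-10) = (1 + 8² - 2*8) - 21*(-10) = (1 + 64 - 16) + 210 = 49 + 210 = 259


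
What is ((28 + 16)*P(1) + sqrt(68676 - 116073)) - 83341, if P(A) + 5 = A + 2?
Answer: -83429 + I*sqrt(47397) ≈ -83429.0 + 217.71*I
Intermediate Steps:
P(A) = -3 + A (P(A) = -5 + (A + 2) = -5 + (2 + A) = -3 + A)
((28 + 16)*P(1) + sqrt(68676 - 116073)) - 83341 = ((28 + 16)*(-3 + 1) + sqrt(68676 - 116073)) - 83341 = (44*(-2) + sqrt(-47397)) - 83341 = (-88 + I*sqrt(47397)) - 83341 = -83429 + I*sqrt(47397)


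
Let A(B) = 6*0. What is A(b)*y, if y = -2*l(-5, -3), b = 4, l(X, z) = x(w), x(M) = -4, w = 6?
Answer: 0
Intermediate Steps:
l(X, z) = -4
A(B) = 0
y = 8 (y = -2*(-4) = 8)
A(b)*y = 0*8 = 0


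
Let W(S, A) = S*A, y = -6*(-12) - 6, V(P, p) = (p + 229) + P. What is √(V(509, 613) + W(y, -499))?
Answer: I*√31583 ≈ 177.72*I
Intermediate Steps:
V(P, p) = 229 + P + p (V(P, p) = (229 + p) + P = 229 + P + p)
y = 66 (y = 72 - 6 = 66)
W(S, A) = A*S
√(V(509, 613) + W(y, -499)) = √((229 + 509 + 613) - 499*66) = √(1351 - 32934) = √(-31583) = I*√31583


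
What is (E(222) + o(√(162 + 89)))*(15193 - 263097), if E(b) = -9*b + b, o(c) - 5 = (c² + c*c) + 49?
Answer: 302442880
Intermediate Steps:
o(c) = 54 + 2*c² (o(c) = 5 + ((c² + c*c) + 49) = 5 + ((c² + c²) + 49) = 5 + (2*c² + 49) = 5 + (49 + 2*c²) = 54 + 2*c²)
E(b) = -8*b
(E(222) + o(√(162 + 89)))*(15193 - 263097) = (-8*222 + (54 + 2*(√(162 + 89))²))*(15193 - 263097) = (-1776 + (54 + 2*(√251)²))*(-247904) = (-1776 + (54 + 2*251))*(-247904) = (-1776 + (54 + 502))*(-247904) = (-1776 + 556)*(-247904) = -1220*(-247904) = 302442880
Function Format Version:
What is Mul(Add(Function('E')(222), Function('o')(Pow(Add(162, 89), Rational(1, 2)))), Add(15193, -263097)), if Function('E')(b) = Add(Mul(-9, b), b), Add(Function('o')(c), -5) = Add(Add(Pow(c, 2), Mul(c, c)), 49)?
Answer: 302442880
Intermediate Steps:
Function('o')(c) = Add(54, Mul(2, Pow(c, 2))) (Function('o')(c) = Add(5, Add(Add(Pow(c, 2), Mul(c, c)), 49)) = Add(5, Add(Add(Pow(c, 2), Pow(c, 2)), 49)) = Add(5, Add(Mul(2, Pow(c, 2)), 49)) = Add(5, Add(49, Mul(2, Pow(c, 2)))) = Add(54, Mul(2, Pow(c, 2))))
Function('E')(b) = Mul(-8, b)
Mul(Add(Function('E')(222), Function('o')(Pow(Add(162, 89), Rational(1, 2)))), Add(15193, -263097)) = Mul(Add(Mul(-8, 222), Add(54, Mul(2, Pow(Pow(Add(162, 89), Rational(1, 2)), 2)))), Add(15193, -263097)) = Mul(Add(-1776, Add(54, Mul(2, Pow(Pow(251, Rational(1, 2)), 2)))), -247904) = Mul(Add(-1776, Add(54, Mul(2, 251))), -247904) = Mul(Add(-1776, Add(54, 502)), -247904) = Mul(Add(-1776, 556), -247904) = Mul(-1220, -247904) = 302442880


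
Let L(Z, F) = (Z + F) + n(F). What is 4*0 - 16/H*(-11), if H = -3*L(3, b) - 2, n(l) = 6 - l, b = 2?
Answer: -176/29 ≈ -6.0690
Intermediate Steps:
L(Z, F) = 6 + Z (L(Z, F) = (Z + F) + (6 - F) = (F + Z) + (6 - F) = 6 + Z)
H = -29 (H = -3*(6 + 3) - 2 = -3*9 - 2 = -27 - 2 = -29)
4*0 - 16/H*(-11) = 4*0 - 16/(-29)*(-11) = 0 - 16*(-1/29)*(-11) = 0 + (16/29)*(-11) = 0 - 176/29 = -176/29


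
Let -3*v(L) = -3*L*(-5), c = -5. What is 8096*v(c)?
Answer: 202400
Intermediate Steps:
v(L) = -5*L (v(L) = -(-3*L)*(-5)/3 = -5*L)
8096*v(c) = 8096*(-5*(-5)) = 8096*25 = 202400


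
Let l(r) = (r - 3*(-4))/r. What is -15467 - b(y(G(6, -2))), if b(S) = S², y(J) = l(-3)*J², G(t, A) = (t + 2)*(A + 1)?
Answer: -52331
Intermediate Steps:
l(r) = (12 + r)/r (l(r) = (r + 12)/r = (12 + r)/r)
G(t, A) = (1 + A)*(2 + t) (G(t, A) = (2 + t)*(1 + A) = (1 + A)*(2 + t))
y(J) = -3*J² (y(J) = ((12 - 3)/(-3))*J² = (-⅓*9)*J² = -3*J²)
-15467 - b(y(G(6, -2))) = -15467 - (-3*(2 + 6 + 2*(-2) - 2*6)²)² = -15467 - (-3*(2 + 6 - 4 - 12)²)² = -15467 - (-3*(-8)²)² = -15467 - (-3*64)² = -15467 - 1*(-192)² = -15467 - 1*36864 = -15467 - 36864 = -52331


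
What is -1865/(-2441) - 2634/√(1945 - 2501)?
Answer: 1865/2441 + 1317*I*√139/139 ≈ 0.76403 + 111.71*I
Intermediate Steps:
-1865/(-2441) - 2634/√(1945 - 2501) = -1865*(-1/2441) - 2634*(-I*√139/278) = 1865/2441 - 2634*(-I*√139/278) = 1865/2441 - (-1317)*I*√139/139 = 1865/2441 + 1317*I*√139/139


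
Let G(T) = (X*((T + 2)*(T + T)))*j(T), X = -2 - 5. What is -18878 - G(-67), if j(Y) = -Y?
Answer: 4066112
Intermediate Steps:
X = -7
G(T) = 14*T**2*(2 + T) (G(T) = (-7*(T + 2)*(T + T))*(-T) = (-7*(2 + T)*2*T)*(-T) = (-14*T*(2 + T))*(-T) = 14*T**2*(2 + T))
-18878 - G(-67) = -18878 - 14*(-67)**2*(2 - 67) = -18878 - 14*4489*(-65) = -18878 - 1*(-4084990) = -18878 + 4084990 = 4066112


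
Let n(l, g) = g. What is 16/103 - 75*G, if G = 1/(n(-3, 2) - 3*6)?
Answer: 7981/1648 ≈ 4.8428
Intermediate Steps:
G = -1/16 (G = 1/(2 - 3*6) = 1/(2 - 18) = 1/(-16) = -1/16 ≈ -0.062500)
16/103 - 75*G = 16/103 - 75*(-1/16) = 16*(1/103) + 75/16 = 16/103 + 75/16 = 7981/1648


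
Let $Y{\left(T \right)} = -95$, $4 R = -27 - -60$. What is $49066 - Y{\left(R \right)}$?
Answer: $49161$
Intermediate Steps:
$R = \frac{33}{4}$ ($R = \frac{-27 - -60}{4} = \frac{-27 + 60}{4} = \frac{1}{4} \cdot 33 = \frac{33}{4} \approx 8.25$)
$49066 - Y{\left(R \right)} = 49066 - -95 = 49066 + 95 = 49161$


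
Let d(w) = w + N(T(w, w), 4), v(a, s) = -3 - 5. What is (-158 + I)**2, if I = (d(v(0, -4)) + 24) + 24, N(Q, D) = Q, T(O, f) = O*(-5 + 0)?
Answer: 6084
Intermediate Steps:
v(a, s) = -8
T(O, f) = -5*O (T(O, f) = O*(-5) = -5*O)
d(w) = -4*w (d(w) = w - 5*w = -4*w)
I = 80 (I = (-4*(-8) + 24) + 24 = (32 + 24) + 24 = 56 + 24 = 80)
(-158 + I)**2 = (-158 + 80)**2 = (-78)**2 = 6084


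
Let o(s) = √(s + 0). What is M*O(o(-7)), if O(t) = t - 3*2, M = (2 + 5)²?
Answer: -294 + 49*I*√7 ≈ -294.0 + 129.64*I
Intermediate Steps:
o(s) = √s
M = 49 (M = 7² = 49)
O(t) = -6 + t (O(t) = t - 6 = -6 + t)
M*O(o(-7)) = 49*(-6 + √(-7)) = 49*(-6 + I*√7) = -294 + 49*I*√7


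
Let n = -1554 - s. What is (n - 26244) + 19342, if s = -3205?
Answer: -5251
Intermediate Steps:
n = 1651 (n = -1554 - 1*(-3205) = -1554 + 3205 = 1651)
(n - 26244) + 19342 = (1651 - 26244) + 19342 = -24593 + 19342 = -5251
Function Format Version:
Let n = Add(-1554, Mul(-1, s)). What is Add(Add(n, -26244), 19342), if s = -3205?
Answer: -5251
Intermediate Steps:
n = 1651 (n = Add(-1554, Mul(-1, -3205)) = Add(-1554, 3205) = 1651)
Add(Add(n, -26244), 19342) = Add(Add(1651, -26244), 19342) = Add(-24593, 19342) = -5251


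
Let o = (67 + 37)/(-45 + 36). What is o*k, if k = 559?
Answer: -58136/9 ≈ -6459.6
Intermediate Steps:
o = -104/9 (o = 104/(-9) = 104*(-1/9) = -104/9 ≈ -11.556)
o*k = -104/9*559 = -58136/9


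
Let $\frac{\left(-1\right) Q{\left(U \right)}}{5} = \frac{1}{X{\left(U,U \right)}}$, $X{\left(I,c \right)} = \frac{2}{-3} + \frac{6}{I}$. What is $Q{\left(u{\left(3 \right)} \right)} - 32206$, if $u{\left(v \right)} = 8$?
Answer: $-32266$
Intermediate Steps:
$X{\left(I,c \right)} = - \frac{2}{3} + \frac{6}{I}$ ($X{\left(I,c \right)} = 2 \left(- \frac{1}{3}\right) + \frac{6}{I} = - \frac{2}{3} + \frac{6}{I}$)
$Q{\left(U \right)} = - \frac{5}{- \frac{2}{3} + \frac{6}{U}}$
$Q{\left(u{\left(3 \right)} \right)} - 32206 = \frac{15}{2} \cdot 8 \frac{1}{-9 + 8} - 32206 = \frac{15}{2} \cdot 8 \frac{1}{-1} - 32206 = \frac{15}{2} \cdot 8 \left(-1\right) - 32206 = -60 - 32206 = -32266$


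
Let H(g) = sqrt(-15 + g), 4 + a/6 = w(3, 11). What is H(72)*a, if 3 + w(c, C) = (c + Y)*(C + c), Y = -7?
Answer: -378*sqrt(57) ≈ -2853.8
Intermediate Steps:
w(c, C) = -3 + (-7 + c)*(C + c) (w(c, C) = -3 + (c - 7)*(C + c) = -3 + (-7 + c)*(C + c))
a = -378 (a = -24 + 6*(-3 + 3**2 - 7*11 - 7*3 + 11*3) = -24 + 6*(-3 + 9 - 77 - 21 + 33) = -24 + 6*(-59) = -24 - 354 = -378)
H(72)*a = sqrt(-15 + 72)*(-378) = sqrt(57)*(-378) = -378*sqrt(57)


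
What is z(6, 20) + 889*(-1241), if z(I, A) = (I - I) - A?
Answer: -1103269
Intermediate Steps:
z(I, A) = -A (z(I, A) = 0 - A = -A)
z(6, 20) + 889*(-1241) = -1*20 + 889*(-1241) = -20 - 1103249 = -1103269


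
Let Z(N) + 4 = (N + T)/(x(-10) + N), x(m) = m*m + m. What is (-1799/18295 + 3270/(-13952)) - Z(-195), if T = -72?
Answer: 9216049/8196160 ≈ 1.1244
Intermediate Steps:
x(m) = m + m² (x(m) = m² + m = m + m²)
Z(N) = -4 + (-72 + N)/(90 + N) (Z(N) = -4 + (N - 72)/(-10*(1 - 10) + N) = -4 + (-72 + N)/(-10*(-9) + N) = -4 + (-72 + N)/(90 + N))
(-1799/18295 + 3270/(-13952)) - Z(-195) = (-1799/18295 + 3270/(-13952)) - 3*(-144 - 1*(-195))/(90 - 195) = (-1799*1/18295 + 3270*(-1/13952)) - 3*(-144 + 195)/(-105) = (-1799/18295 - 15/64) - 3*(-1)*51/105 = -389561/1170880 - 1*(-51/35) = -389561/1170880 + 51/35 = 9216049/8196160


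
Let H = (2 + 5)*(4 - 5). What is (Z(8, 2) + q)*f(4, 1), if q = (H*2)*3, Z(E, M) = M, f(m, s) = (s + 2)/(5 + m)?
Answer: -40/3 ≈ -13.333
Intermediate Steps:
f(m, s) = (2 + s)/(5 + m)
H = -7 (H = 7*(-1) = -7)
q = -42 (q = -7*2*3 = -14*3 = -42)
(Z(8, 2) + q)*f(4, 1) = (2 - 42)*((2 + 1)/(5 + 4)) = -40*3/9 = -40*⅓ = -40/3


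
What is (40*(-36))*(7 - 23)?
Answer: 23040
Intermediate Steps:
(40*(-36))*(7 - 23) = -1440*(-16) = 23040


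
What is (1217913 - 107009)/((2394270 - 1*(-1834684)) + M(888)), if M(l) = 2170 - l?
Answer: 277726/1057559 ≈ 0.26261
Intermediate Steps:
(1217913 - 107009)/((2394270 - 1*(-1834684)) + M(888)) = (1217913 - 107009)/((2394270 - 1*(-1834684)) + (2170 - 1*888)) = 1110904/((2394270 + 1834684) + (2170 - 888)) = 1110904/(4228954 + 1282) = 1110904/4230236 = 1110904*(1/4230236) = 277726/1057559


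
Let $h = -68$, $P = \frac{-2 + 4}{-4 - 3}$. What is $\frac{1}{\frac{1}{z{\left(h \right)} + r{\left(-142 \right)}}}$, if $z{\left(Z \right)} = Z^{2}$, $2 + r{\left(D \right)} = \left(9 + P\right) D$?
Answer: $\frac{23692}{7} \approx 3384.6$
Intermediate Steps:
$P = - \frac{2}{7}$ ($P = \frac{2}{-7} = 2 \left(- \frac{1}{7}\right) = - \frac{2}{7} \approx -0.28571$)
$r{\left(D \right)} = -2 + \frac{61 D}{7}$ ($r{\left(D \right)} = -2 + \left(9 - \frac{2}{7}\right) D = -2 + \frac{61 D}{7}$)
$\frac{1}{\frac{1}{z{\left(h \right)} + r{\left(-142 \right)}}} = \frac{1}{\frac{1}{\left(-68\right)^{2} + \left(-2 + \frac{61}{7} \left(-142\right)\right)}} = \frac{1}{\frac{1}{4624 - \frac{8676}{7}}} = \frac{1}{\frac{1}{\frac{23692}{7}}} = \frac{1}{\frac{7}{23692}} = \frac{23692}{7}$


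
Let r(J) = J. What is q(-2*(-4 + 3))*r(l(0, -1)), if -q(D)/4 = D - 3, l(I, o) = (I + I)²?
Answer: 0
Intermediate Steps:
l(I, o) = 4*I² (l(I, o) = (2*I)² = 4*I²)
q(D) = 12 - 4*D (q(D) = -4*(D - 3) = -4*(-3 + D) = 12 - 4*D)
q(-2*(-4 + 3))*r(l(0, -1)) = (12 - (-8)*(-4 + 3))*(4*0²) = (12 - (-8)*(-1))*(4*0) = (12 - 4*2)*0 = (12 - 8)*0 = 4*0 = 0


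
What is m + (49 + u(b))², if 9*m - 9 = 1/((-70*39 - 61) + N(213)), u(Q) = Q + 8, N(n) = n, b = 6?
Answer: 92111939/23202 ≈ 3970.0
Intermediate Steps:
u(Q) = 8 + Q
m = 23201/23202 (m = 1 + 1/(9*((-70*39 - 61) + 213)) = 1 + 1/(9*((-2730 - 61) + 213)) = 1 + 1/(9*(-2791 + 213)) = 1 + (⅑)/(-2578) = 1 + (⅑)*(-1/2578) = 1 - 1/23202 = 23201/23202 ≈ 0.99996)
m + (49 + u(b))² = 23201/23202 + (49 + (8 + 6))² = 23201/23202 + (49 + 14)² = 23201/23202 + 63² = 23201/23202 + 3969 = 92111939/23202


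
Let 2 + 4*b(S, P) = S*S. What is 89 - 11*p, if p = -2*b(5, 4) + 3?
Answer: 365/2 ≈ 182.50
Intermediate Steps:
b(S, P) = -1/2 + S**2/4 (b(S, P) = -1/2 + (S*S)/4 = -1/2 + S**2/4)
p = -17/2 (p = -2*(-1/2 + (1/4)*5**2) + 3 = -2*(-1/2 + (1/4)*25) + 3 = -2*(-1/2 + 25/4) + 3 = -2*23/4 + 3 = -23/2 + 3 = -17/2 ≈ -8.5000)
89 - 11*p = 89 - 11*(-17/2) = 89 + 187/2 = 365/2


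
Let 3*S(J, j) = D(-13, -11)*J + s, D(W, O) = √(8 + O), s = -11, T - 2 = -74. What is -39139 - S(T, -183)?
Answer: -117406/3 + 24*I*√3 ≈ -39135.0 + 41.569*I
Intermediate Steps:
T = -72 (T = 2 - 74 = -72)
S(J, j) = -11/3 + I*J*√3/3 (S(J, j) = (√(8 - 11)*J - 11)/3 = (√(-3)*J - 11)/3 = ((I*√3)*J - 11)/3 = (I*J*√3 - 11)/3 = (-11 + I*J*√3)/3 = -11/3 + I*J*√3/3)
-39139 - S(T, -183) = -39139 - (-11/3 + (⅓)*I*(-72)*√3) = -39139 - (-11/3 - 24*I*√3) = -39139 + (11/3 + 24*I*√3) = -117406/3 + 24*I*√3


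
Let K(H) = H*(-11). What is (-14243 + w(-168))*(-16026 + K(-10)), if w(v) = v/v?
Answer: 226675672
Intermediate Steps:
w(v) = 1
K(H) = -11*H
(-14243 + w(-168))*(-16026 + K(-10)) = (-14243 + 1)*(-16026 - 11*(-10)) = -14242*(-16026 + 110) = -14242*(-15916) = 226675672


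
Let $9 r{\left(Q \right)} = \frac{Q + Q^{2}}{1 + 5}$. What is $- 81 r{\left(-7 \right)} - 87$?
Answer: $-150$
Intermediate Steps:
$r{\left(Q \right)} = \frac{Q}{54} + \frac{Q^{2}}{54}$ ($r{\left(Q \right)} = \frac{\left(Q + Q^{2}\right) \frac{1}{1 + 5}}{9} = \frac{\left(Q + Q^{2}\right) \frac{1}{6}}{9} = \frac{\frac{Q}{6} + \frac{Q^{2}}{6}}{9} = \frac{Q}{54} + \frac{Q^{2}}{54}$)
$- 81 r{\left(-7 \right)} - 87 = - 81 \cdot \frac{1}{54} \left(-7\right) \left(1 - 7\right) - 87 = - 81 \cdot \frac{1}{54} \left(-7\right) \left(-6\right) - 87 = \left(-81\right) \frac{7}{9} - 87 = -63 - 87 = -150$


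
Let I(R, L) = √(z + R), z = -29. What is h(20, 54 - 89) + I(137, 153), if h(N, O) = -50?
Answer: -50 + 6*√3 ≈ -39.608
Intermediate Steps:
I(R, L) = √(-29 + R)
h(20, 54 - 89) + I(137, 153) = -50 + √(-29 + 137) = -50 + √108 = -50 + 6*√3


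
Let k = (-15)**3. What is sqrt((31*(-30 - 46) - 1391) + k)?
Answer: I*sqrt(7122) ≈ 84.392*I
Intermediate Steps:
k = -3375
sqrt((31*(-30 - 46) - 1391) + k) = sqrt((31*(-30 - 46) - 1391) - 3375) = sqrt((31*(-76) - 1391) - 3375) = sqrt((-2356 - 1391) - 3375) = sqrt(-3747 - 3375) = sqrt(-7122) = I*sqrt(7122)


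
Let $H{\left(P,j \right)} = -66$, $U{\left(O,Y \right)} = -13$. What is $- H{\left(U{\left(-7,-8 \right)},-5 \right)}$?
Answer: $66$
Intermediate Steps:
$- H{\left(U{\left(-7,-8 \right)},-5 \right)} = \left(-1\right) \left(-66\right) = 66$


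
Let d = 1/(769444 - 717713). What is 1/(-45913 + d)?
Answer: -51731/2375125402 ≈ -2.1780e-5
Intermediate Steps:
d = 1/51731 ≈ 1.9331e-5
1/(-45913 + d) = 1/(-45913 + 1/51731) = 1/(-2375125402/51731) = -51731/2375125402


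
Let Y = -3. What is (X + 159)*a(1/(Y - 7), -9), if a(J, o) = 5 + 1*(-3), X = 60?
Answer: 438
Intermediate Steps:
a(J, o) = 2 (a(J, o) = 5 - 3 = 2)
(X + 159)*a(1/(Y - 7), -9) = (60 + 159)*2 = 219*2 = 438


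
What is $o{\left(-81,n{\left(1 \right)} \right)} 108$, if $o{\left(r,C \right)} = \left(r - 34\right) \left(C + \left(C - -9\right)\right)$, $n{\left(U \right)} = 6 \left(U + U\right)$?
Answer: $-409860$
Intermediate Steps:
$n{\left(U \right)} = 12 U$ ($n{\left(U \right)} = 6 \cdot 2 U = 12 U$)
$o{\left(r,C \right)} = \left(-34 + r\right) \left(9 + 2 C\right)$ ($o{\left(r,C \right)} = \left(-34 + r\right) \left(C + \left(C + 9\right)\right) = \left(-34 + r\right) \left(C + \left(9 + C\right)\right) = \left(-34 + r\right) \left(9 + 2 C\right)$)
$o{\left(-81,n{\left(1 \right)} \right)} 108 = \left(-306 - 68 \cdot 12 \cdot 1 + 9 \left(-81\right) + 2 \cdot 12 \cdot 1 \left(-81\right)\right) 108 = \left(-306 - 816 - 729 + 2 \cdot 12 \left(-81\right)\right) 108 = \left(-306 - 816 - 729 - 1944\right) 108 = \left(-3795\right) 108 = -409860$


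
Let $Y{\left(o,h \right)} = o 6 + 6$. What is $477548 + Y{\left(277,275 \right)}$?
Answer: $479216$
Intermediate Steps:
$Y{\left(o,h \right)} = 6 + 6 o$ ($Y{\left(o,h \right)} = 6 o + 6 = 6 + 6 o$)
$477548 + Y{\left(277,275 \right)} = 477548 + \left(6 + 6 \cdot 277\right) = 477548 + \left(6 + 1662\right) = 477548 + 1668 = 479216$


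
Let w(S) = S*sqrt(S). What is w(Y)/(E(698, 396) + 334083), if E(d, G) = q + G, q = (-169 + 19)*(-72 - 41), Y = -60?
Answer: -40*I*sqrt(15)/117143 ≈ -0.0013225*I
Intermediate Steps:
q = 16950 (q = -150*(-113) = 16950)
E(d, G) = 16950 + G
w(S) = S**(3/2)
w(Y)/(E(698, 396) + 334083) = (-60)**(3/2)/((16950 + 396) + 334083) = (-120*I*sqrt(15))/(17346 + 334083) = -120*I*sqrt(15)/351429 = -120*I*sqrt(15)*(1/351429) = -40*I*sqrt(15)/117143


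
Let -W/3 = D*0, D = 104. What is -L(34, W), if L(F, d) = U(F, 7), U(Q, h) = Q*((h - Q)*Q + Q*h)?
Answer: 23120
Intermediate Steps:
U(Q, h) = Q*(Q*h + Q*(h - Q)) (U(Q, h) = Q*(Q*(h - Q) + Q*h) = Q*(Q*h + Q*(h - Q)))
W = 0 (W = -312*0 = -3*0 = 0)
L(F, d) = F²*(14 - F) (L(F, d) = F²*(-F + 2*7) = F²*(-F + 14) = F²*(14 - F))
-L(34, W) = -34²*(14 - 1*34) = -1156*(14 - 34) = -1156*(-20) = -1*(-23120) = 23120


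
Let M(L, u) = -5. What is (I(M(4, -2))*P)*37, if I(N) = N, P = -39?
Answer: 7215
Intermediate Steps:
(I(M(4, -2))*P)*37 = -5*(-39)*37 = 195*37 = 7215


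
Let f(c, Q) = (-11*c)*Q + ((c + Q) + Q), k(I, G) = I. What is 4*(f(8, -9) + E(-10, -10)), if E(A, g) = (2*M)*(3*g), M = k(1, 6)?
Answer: 2888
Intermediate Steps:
M = 1
f(c, Q) = c + 2*Q - 11*Q*c (f(c, Q) = -11*Q*c + ((Q + c) + Q) = -11*Q*c + (c + 2*Q) = c + 2*Q - 11*Q*c)
E(A, g) = 6*g (E(A, g) = (2*1)*(3*g) = 2*(3*g) = 6*g)
4*(f(8, -9) + E(-10, -10)) = 4*((8 + 2*(-9) - 11*(-9)*8) + 6*(-10)) = 4*((8 - 18 + 792) - 60) = 4*(782 - 60) = 4*722 = 2888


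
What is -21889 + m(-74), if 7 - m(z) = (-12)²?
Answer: -22026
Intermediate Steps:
m(z) = -137 (m(z) = 7 - 1*(-12)² = 7 - 1*144 = 7 - 144 = -137)
-21889 + m(-74) = -21889 - 137 = -22026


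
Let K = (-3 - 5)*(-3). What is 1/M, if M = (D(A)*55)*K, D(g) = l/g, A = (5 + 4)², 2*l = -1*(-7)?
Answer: 27/1540 ≈ 0.017532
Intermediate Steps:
l = 7/2 (l = (-1*(-7))/2 = (½)*7 = 7/2 ≈ 3.5000)
A = 81 (A = 9² = 81)
K = 24 (K = -8*(-3) = 24)
D(g) = 7/(2*g)
M = 1540/27 (M = (((7/2)/81)*55)*24 = (((7/2)*(1/81))*55)*24 = ((7/162)*55)*24 = (385/162)*24 = 1540/27 ≈ 57.037)
1/M = 1/(1540/27) = 27/1540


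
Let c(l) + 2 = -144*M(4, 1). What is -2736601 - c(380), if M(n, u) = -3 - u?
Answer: -2737175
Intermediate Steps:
c(l) = 574 (c(l) = -2 - 144*(-3 - 1*1) = -2 - 144*(-3 - 1) = -2 - 144*(-4) = -2 + 576 = 574)
-2736601 - c(380) = -2736601 - 1*574 = -2736601 - 574 = -2737175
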